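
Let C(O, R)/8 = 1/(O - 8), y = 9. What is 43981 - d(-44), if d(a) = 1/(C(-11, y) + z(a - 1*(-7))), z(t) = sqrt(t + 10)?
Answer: 431497743/9811 + 1083*I*sqrt(3)/9811 ≈ 43981.0 + 0.19119*I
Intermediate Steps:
C(O, R) = 8/(-8 + O) (C(O, R) = 8/(O - 8) = 8/(-8 + O))
z(t) = sqrt(10 + t)
d(a) = 1/(-8/19 + sqrt(17 + a)) (d(a) = 1/(8/(-8 - 11) + sqrt(10 + (a - 1*(-7)))) = 1/(8/(-19) + sqrt(10 + (a + 7))) = 1/(8*(-1/19) + sqrt(10 + (7 + a))) = 1/(-8/19 + sqrt(17 + a)))
43981 - d(-44) = 43981 - 19/(-8 + 19*sqrt(17 - 44)) = 43981 - 19/(-8 + 19*sqrt(-27)) = 43981 - 19/(-8 + 19*(3*I*sqrt(3))) = 43981 - 19/(-8 + 57*I*sqrt(3))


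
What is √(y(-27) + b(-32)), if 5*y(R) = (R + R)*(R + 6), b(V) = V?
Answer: √4870/5 ≈ 13.957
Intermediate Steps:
y(R) = 2*R*(6 + R)/5 (y(R) = ((R + R)*(R + 6))/5 = ((2*R)*(6 + R))/5 = (2*R*(6 + R))/5 = 2*R*(6 + R)/5)
√(y(-27) + b(-32)) = √((⅖)*(-27)*(6 - 27) - 32) = √((⅖)*(-27)*(-21) - 32) = √(1134/5 - 32) = √(974/5) = √4870/5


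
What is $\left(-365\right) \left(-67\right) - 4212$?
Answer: $20243$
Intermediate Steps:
$\left(-365\right) \left(-67\right) - 4212 = 24455 - 4212 = 20243$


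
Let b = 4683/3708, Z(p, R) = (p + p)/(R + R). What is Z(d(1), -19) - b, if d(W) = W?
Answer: -30895/23484 ≈ -1.3156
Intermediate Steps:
Z(p, R) = p/R (Z(p, R) = (2*p)/((2*R)) = (2*p)*(1/(2*R)) = p/R)
b = 1561/1236 (b = 4683*(1/3708) = 1561/1236 ≈ 1.2629)
Z(d(1), -19) - b = 1/(-19) - 1*1561/1236 = 1*(-1/19) - 1561/1236 = -1/19 - 1561/1236 = -30895/23484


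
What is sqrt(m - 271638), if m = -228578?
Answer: 2*I*sqrt(125054) ≈ 707.26*I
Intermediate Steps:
sqrt(m - 271638) = sqrt(-228578 - 271638) = sqrt(-500216) = 2*I*sqrt(125054)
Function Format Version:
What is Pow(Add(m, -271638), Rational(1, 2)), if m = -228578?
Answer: Mul(2, I, Pow(125054, Rational(1, 2))) ≈ Mul(707.26, I)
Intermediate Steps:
Pow(Add(m, -271638), Rational(1, 2)) = Pow(Add(-228578, -271638), Rational(1, 2)) = Pow(-500216, Rational(1, 2)) = Mul(2, I, Pow(125054, Rational(1, 2)))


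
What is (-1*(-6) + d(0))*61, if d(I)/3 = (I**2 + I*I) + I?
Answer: 366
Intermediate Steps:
d(I) = 3*I + 6*I**2 (d(I) = 3*((I**2 + I*I) + I) = 3*((I**2 + I**2) + I) = 3*(2*I**2 + I) = 3*(I + 2*I**2) = 3*I + 6*I**2)
(-1*(-6) + d(0))*61 = (-1*(-6) + 3*0*(1 + 2*0))*61 = (6 + 3*0*(1 + 0))*61 = (6 + 3*0*1)*61 = (6 + 0)*61 = 6*61 = 366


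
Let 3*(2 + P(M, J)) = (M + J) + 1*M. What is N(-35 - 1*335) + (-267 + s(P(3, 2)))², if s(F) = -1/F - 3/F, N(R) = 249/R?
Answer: 27575481/370 ≈ 74528.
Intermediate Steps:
P(M, J) = -2 + J/3 + 2*M/3 (P(M, J) = -2 + ((M + J) + 1*M)/3 = -2 + ((J + M) + M)/3 = -2 + (J + 2*M)/3 = -2 + (J/3 + 2*M/3) = -2 + J/3 + 2*M/3)
s(F) = -4/F
N(-35 - 1*335) + (-267 + s(P(3, 2)))² = 249/(-35 - 1*335) + (-267 - 4/(-2 + (⅓)*2 + (⅔)*3))² = 249/(-35 - 335) + (-267 - 4/(-2 + ⅔ + 2))² = 249/(-370) + (-267 - 4/⅔)² = 249*(-1/370) + (-267 - 4*3/2)² = -249/370 + (-267 - 6)² = -249/370 + (-273)² = -249/370 + 74529 = 27575481/370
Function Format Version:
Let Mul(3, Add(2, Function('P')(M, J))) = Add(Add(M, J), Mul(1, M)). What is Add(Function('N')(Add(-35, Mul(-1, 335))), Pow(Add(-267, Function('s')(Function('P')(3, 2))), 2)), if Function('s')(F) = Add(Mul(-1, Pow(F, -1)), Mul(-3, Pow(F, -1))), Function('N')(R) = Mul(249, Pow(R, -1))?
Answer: Rational(27575481, 370) ≈ 74528.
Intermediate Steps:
Function('P')(M, J) = Add(-2, Mul(Rational(1, 3), J), Mul(Rational(2, 3), M)) (Function('P')(M, J) = Add(-2, Mul(Rational(1, 3), Add(Add(M, J), Mul(1, M)))) = Add(-2, Mul(Rational(1, 3), Add(Add(J, M), M))) = Add(-2, Mul(Rational(1, 3), Add(J, Mul(2, M)))) = Add(-2, Add(Mul(Rational(1, 3), J), Mul(Rational(2, 3), M))) = Add(-2, Mul(Rational(1, 3), J), Mul(Rational(2, 3), M)))
Function('s')(F) = Mul(-4, Pow(F, -1))
Add(Function('N')(Add(-35, Mul(-1, 335))), Pow(Add(-267, Function('s')(Function('P')(3, 2))), 2)) = Add(Mul(249, Pow(Add(-35, Mul(-1, 335)), -1)), Pow(Add(-267, Mul(-4, Pow(Add(-2, Mul(Rational(1, 3), 2), Mul(Rational(2, 3), 3)), -1))), 2)) = Add(Mul(249, Pow(Add(-35, -335), -1)), Pow(Add(-267, Mul(-4, Pow(Add(-2, Rational(2, 3), 2), -1))), 2)) = Add(Mul(249, Pow(-370, -1)), Pow(Add(-267, Mul(-4, Pow(Rational(2, 3), -1))), 2)) = Add(Mul(249, Rational(-1, 370)), Pow(Add(-267, Mul(-4, Rational(3, 2))), 2)) = Add(Rational(-249, 370), Pow(Add(-267, -6), 2)) = Add(Rational(-249, 370), Pow(-273, 2)) = Add(Rational(-249, 370), 74529) = Rational(27575481, 370)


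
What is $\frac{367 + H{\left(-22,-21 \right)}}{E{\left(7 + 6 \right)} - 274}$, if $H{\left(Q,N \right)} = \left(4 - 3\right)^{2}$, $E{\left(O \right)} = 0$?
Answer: $- \frac{184}{137} \approx -1.3431$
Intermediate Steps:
$H{\left(Q,N \right)} = 1$ ($H{\left(Q,N \right)} = 1^{2} = 1$)
$\frac{367 + H{\left(-22,-21 \right)}}{E{\left(7 + 6 \right)} - 274} = \frac{367 + 1}{0 - 274} = \frac{368}{-274} = 368 \left(- \frac{1}{274}\right) = - \frac{184}{137}$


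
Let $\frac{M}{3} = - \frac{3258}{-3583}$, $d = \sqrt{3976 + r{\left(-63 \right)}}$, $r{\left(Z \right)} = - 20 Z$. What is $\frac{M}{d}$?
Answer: $\frac{4887 \sqrt{1309}}{4690147} \approx 0.037699$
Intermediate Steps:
$d = 2 \sqrt{1309}$ ($d = \sqrt{3976 - -1260} = \sqrt{3976 + 1260} = \sqrt{5236} = 2 \sqrt{1309} \approx 72.36$)
$M = \frac{9774}{3583}$ ($M = 3 \left(- \frac{3258}{-3583}\right) = 3 \left(\left(-3258\right) \left(- \frac{1}{3583}\right)\right) = 3 \cdot \frac{3258}{3583} = \frac{9774}{3583} \approx 2.7279$)
$\frac{M}{d} = \frac{9774}{3583 \cdot 2 \sqrt{1309}} = \frac{9774 \frac{\sqrt{1309}}{2618}}{3583} = \frac{4887 \sqrt{1309}}{4690147}$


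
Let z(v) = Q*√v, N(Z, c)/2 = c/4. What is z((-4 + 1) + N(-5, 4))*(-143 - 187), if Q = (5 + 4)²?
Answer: -26730*I ≈ -26730.0*I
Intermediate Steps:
Q = 81 (Q = 9² = 81)
N(Z, c) = c/2 (N(Z, c) = 2*(c/4) = c/2)
z(v) = 81*√v
z((-4 + 1) + N(-5, 4))*(-143 - 187) = (81*√((-4 + 1) + (½)*4))*(-143 - 187) = (81*√(-3 + 2))*(-330) = (81*√(-1))*(-330) = (81*I)*(-330) = -26730*I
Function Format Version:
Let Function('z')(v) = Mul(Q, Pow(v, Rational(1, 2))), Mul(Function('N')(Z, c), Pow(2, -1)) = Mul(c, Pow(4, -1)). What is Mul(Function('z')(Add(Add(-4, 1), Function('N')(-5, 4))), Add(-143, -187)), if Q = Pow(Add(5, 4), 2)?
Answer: Mul(-26730, I) ≈ Mul(-26730., I)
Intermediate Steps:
Q = 81 (Q = Pow(9, 2) = 81)
Function('N')(Z, c) = Mul(Rational(1, 2), c) (Function('N')(Z, c) = Mul(2, Mul(c, Pow(4, -1))) = Mul(2, Mul(c, Rational(1, 4))) = Mul(2, Mul(Rational(1, 4), c)) = Mul(Rational(1, 2), c))
Function('z')(v) = Mul(81, Pow(v, Rational(1, 2)))
Mul(Function('z')(Add(Add(-4, 1), Function('N')(-5, 4))), Add(-143, -187)) = Mul(Mul(81, Pow(Add(Add(-4, 1), Mul(Rational(1, 2), 4)), Rational(1, 2))), Add(-143, -187)) = Mul(Mul(81, Pow(Add(-3, 2), Rational(1, 2))), -330) = Mul(Mul(81, Pow(-1, Rational(1, 2))), -330) = Mul(Mul(81, I), -330) = Mul(-26730, I)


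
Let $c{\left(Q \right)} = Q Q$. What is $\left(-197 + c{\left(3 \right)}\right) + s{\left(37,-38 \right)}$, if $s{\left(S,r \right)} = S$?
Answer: $-151$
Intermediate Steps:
$c{\left(Q \right)} = Q^{2}$
$\left(-197 + c{\left(3 \right)}\right) + s{\left(37,-38 \right)} = \left(-197 + 3^{2}\right) + 37 = \left(-197 + 9\right) + 37 = -188 + 37 = -151$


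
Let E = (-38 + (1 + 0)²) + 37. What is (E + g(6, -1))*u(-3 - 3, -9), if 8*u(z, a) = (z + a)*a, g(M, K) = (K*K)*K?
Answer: -135/8 ≈ -16.875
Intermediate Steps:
g(M, K) = K³ (g(M, K) = K²*K = K³)
E = 0 (E = (-38 + 1²) + 37 = (-38 + 1) + 37 = -37 + 37 = 0)
u(z, a) = a*(a + z)/8 (u(z, a) = ((z + a)*a)/8 = ((a + z)*a)/8 = (a*(a + z))/8 = a*(a + z)/8)
(E + g(6, -1))*u(-3 - 3, -9) = (0 + (-1)³)*((⅛)*(-9)*(-9 + (-3 - 3))) = (0 - 1)*((⅛)*(-9)*(-9 - 6)) = -(-9)*(-15)/8 = -1*135/8 = -135/8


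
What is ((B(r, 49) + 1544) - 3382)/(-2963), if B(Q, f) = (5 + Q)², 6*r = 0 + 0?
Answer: 1813/2963 ≈ 0.61188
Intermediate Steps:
r = 0 (r = (0 + 0)/6 = (⅙)*0 = 0)
((B(r, 49) + 1544) - 3382)/(-2963) = (((5 + 0)² + 1544) - 3382)/(-2963) = ((5² + 1544) - 3382)*(-1/2963) = ((25 + 1544) - 3382)*(-1/2963) = (1569 - 3382)*(-1/2963) = -1813*(-1/2963) = 1813/2963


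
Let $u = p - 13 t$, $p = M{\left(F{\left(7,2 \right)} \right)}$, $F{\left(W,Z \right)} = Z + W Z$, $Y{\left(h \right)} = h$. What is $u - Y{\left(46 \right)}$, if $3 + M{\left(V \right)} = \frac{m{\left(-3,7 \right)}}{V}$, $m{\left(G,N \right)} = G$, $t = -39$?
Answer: $\frac{7325}{16} \approx 457.81$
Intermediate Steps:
$M{\left(V \right)} = -3 - \frac{3}{V}$
$p = - \frac{51}{16}$ ($p = -3 - \frac{3}{2 \left(1 + 7\right)} = -3 - \frac{3}{2 \cdot 8} = -3 - \frac{3}{16} = - \frac{51}{16} \approx -3.1875$)
$u = \frac{8061}{16}$ ($u = - \frac{51}{16} - -507 = - \frac{51}{16} + 507 = \frac{8061}{16} \approx 503.81$)
$u - Y{\left(46 \right)} = \frac{8061}{16} - 46 = \frac{7325}{16}$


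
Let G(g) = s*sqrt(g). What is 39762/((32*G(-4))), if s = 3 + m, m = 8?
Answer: -19881*I/352 ≈ -56.48*I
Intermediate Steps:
s = 11 (s = 3 + 8 = 11)
G(g) = 11*sqrt(g)
39762/((32*G(-4))) = 39762/((32*(11*sqrt(-4)))) = 39762/((32*(11*(2*I)))) = 39762/((32*(22*I))) = 39762/((704*I)) = 39762*(-I/704) = -19881*I/352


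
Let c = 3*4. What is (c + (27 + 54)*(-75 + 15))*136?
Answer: -659328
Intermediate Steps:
c = 12
(c + (27 + 54)*(-75 + 15))*136 = (12 + (27 + 54)*(-75 + 15))*136 = (12 + 81*(-60))*136 = (12 - 4860)*136 = -4848*136 = -659328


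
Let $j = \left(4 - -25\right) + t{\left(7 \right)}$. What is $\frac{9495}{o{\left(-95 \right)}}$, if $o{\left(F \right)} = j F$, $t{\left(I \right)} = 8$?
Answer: $- \frac{1899}{703} \approx -2.7013$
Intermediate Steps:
$j = 37$ ($j = \left(4 - -25\right) + 8 = \left(4 + 25\right) + 8 = 29 + 8 = 37$)
$o{\left(F \right)} = 37 F$
$\frac{9495}{o{\left(-95 \right)}} = \frac{9495}{37 \left(-95\right)} = \frac{9495}{-3515} = 9495 \left(- \frac{1}{3515}\right) = - \frac{1899}{703}$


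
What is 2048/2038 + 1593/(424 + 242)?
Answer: 256139/75406 ≈ 3.3968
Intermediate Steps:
2048/2038 + 1593/(424 + 242) = 2048*(1/2038) + 1593/666 = 1024/1019 + 1593*(1/666) = 1024/1019 + 177/74 = 256139/75406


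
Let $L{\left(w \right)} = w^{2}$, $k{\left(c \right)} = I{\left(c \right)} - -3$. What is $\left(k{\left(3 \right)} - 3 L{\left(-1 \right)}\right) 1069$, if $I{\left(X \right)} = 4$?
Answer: $4276$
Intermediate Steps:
$k{\left(c \right)} = 7$ ($k{\left(c \right)} = 4 - -3 = 4 + 3 = 7$)
$\left(k{\left(3 \right)} - 3 L{\left(-1 \right)}\right) 1069 = \left(7 - 3 \left(-1\right)^{2}\right) 1069 = \left(7 - 3\right) 1069 = 4 \cdot 1069 = 4276$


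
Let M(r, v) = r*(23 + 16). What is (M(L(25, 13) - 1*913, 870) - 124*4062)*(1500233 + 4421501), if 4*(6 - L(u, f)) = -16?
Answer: -3191252061270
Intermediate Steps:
L(u, f) = 10 (L(u, f) = 6 - 1/4*(-16) = 6 + 4 = 10)
M(r, v) = 39*r (M(r, v) = r*39 = 39*r)
(M(L(25, 13) - 1*913, 870) - 124*4062)*(1500233 + 4421501) = (39*(10 - 1*913) - 124*4062)*(1500233 + 4421501) = (39*(10 - 913) - 503688)*5921734 = (39*(-903) - 503688)*5921734 = (-35217 - 503688)*5921734 = -538905*5921734 = -3191252061270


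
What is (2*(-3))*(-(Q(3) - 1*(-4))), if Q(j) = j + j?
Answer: 60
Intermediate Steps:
Q(j) = 2*j
(2*(-3))*(-(Q(3) - 1*(-4))) = (2*(-3))*(-(2*3 - 1*(-4))) = -(-6)*(6 + 4) = -(-6)*10 = -6*(-10) = 60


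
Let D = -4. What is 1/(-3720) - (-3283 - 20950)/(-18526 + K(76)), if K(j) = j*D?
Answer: -9016559/7004760 ≈ -1.2872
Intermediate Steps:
K(j) = -4*j (K(j) = j*(-4) = -4*j)
1/(-3720) - (-3283 - 20950)/(-18526 + K(76)) = 1/(-3720) - (-3283 - 20950)/(-18526 - 4*76) = -1/3720 - (-24233)/(-18526 - 304) = -1/3720 - (-24233)/(-18830) = -1/3720 - (-24233)*(-1)/18830 = -1/3720 - 1*24233/18830 = -1/3720 - 24233/18830 = -9016559/7004760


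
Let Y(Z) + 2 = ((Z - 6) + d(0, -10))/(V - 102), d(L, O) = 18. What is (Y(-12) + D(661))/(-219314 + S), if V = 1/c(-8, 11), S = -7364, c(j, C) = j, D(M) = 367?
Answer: -365/226678 ≈ -0.0016102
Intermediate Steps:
V = -1/8 (V = 1/(-8) = -1/8 ≈ -0.12500)
Y(Z) = -1730/817 - 8*Z/817 (Y(Z) = -2 + ((Z - 6) + 18)/(-1/8 - 102) = -2 + ((-6 + Z) + 18)/(-817/8) = -2 + (12 + Z)*(-8/817) = -2 + (-96/817 - 8*Z/817) = -1730/817 - 8*Z/817)
(Y(-12) + D(661))/(-219314 + S) = ((-1730/817 - 8/817*(-12)) + 367)/(-219314 - 7364) = ((-1730/817 + 96/817) + 367)/(-226678) = (-2 + 367)*(-1/226678) = 365*(-1/226678) = -365/226678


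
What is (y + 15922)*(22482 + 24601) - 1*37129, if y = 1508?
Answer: 820619561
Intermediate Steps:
(y + 15922)*(22482 + 24601) - 1*37129 = (1508 + 15922)*(22482 + 24601) - 1*37129 = 17430*47083 - 37129 = 820656690 - 37129 = 820619561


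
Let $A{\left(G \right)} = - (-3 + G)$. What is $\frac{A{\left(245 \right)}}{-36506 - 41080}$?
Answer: $\frac{121}{38793} \approx 0.0031191$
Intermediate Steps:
$A{\left(G \right)} = 3 - G$
$\frac{A{\left(245 \right)}}{-36506 - 41080} = \frac{3 - 245}{-36506 - 41080} = \frac{3 - 245}{-77586} = \left(-242\right) \left(- \frac{1}{77586}\right) = \frac{121}{38793}$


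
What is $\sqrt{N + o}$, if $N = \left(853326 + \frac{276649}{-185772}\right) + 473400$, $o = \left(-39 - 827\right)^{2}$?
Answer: $\frac{\sqrt{17917202793021765}}{92886} \approx 1441.1$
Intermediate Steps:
$o = 749956$ ($o = \left(-866\right)^{2} = 749956$)
$N = \frac{246468265823}{185772}$ ($N = \left(853326 + 276649 \left(- \frac{1}{185772}\right)\right) + 473400 = \left(853326 - \frac{276649}{185772}\right) + 473400 = \frac{158523801023}{185772} + 473400 = \frac{246468265823}{185772} \approx 1.3267 \cdot 10^{6}$)
$\sqrt{N + o} = \sqrt{\frac{246468265823}{185772} + 749956} = \sqrt{\frac{385789091855}{185772}} = \frac{\sqrt{17917202793021765}}{92886}$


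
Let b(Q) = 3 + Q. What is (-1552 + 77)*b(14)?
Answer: -25075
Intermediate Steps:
(-1552 + 77)*b(14) = (-1552 + 77)*(3 + 14) = -1475*17 = -25075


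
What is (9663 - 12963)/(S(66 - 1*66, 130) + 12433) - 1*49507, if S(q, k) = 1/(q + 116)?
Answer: -23800271301/480743 ≈ -49507.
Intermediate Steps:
S(q, k) = 1/(116 + q)
(9663 - 12963)/(S(66 - 1*66, 130) + 12433) - 1*49507 = (9663 - 12963)/(1/(116 + (66 - 1*66)) + 12433) - 1*49507 = -3300/(1/(116 + (66 - 66)) + 12433) - 49507 = -3300/(1/(116 + 0) + 12433) - 49507 = -3300/(1/116 + 12433) - 49507 = -3300/1442229/116 - 49507 = -3300*116/1442229 - 49507 = -127600/480743 - 49507 = -23800271301/480743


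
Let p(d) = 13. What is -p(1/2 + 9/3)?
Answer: -13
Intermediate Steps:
-p(1/2 + 9/3) = -1*13 = -13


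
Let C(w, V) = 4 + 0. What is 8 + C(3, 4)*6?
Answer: 32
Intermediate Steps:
C(w, V) = 4
8 + C(3, 4)*6 = 8 + 4*6 = 8 + 24 = 32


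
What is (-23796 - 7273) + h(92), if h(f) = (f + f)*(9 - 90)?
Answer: -45973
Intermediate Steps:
h(f) = -162*f (h(f) = (2*f)*(-81) = -162*f)
(-23796 - 7273) + h(92) = (-23796 - 7273) - 162*92 = -31069 - 14904 = -45973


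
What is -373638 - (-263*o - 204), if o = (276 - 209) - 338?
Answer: -444707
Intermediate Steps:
o = -271 (o = 67 - 338 = -271)
-373638 - (-263*o - 204) = -373638 - (-263*(-271) - 204) = -373638 - (71273 - 204) = -373638 - 1*71069 = -373638 - 71069 = -444707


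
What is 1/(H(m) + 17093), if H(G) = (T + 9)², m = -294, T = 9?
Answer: 1/17417 ≈ 5.7415e-5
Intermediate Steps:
H(G) = 324 (H(G) = (9 + 9)² = 18² = 324)
1/(H(m) + 17093) = 1/(324 + 17093) = 1/17417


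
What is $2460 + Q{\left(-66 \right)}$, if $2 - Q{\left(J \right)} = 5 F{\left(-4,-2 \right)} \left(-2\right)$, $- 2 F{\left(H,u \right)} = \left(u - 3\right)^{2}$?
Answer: $2337$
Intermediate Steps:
$F{\left(H,u \right)} = - \frac{\left(-3 + u\right)^{2}}{2}$ ($F{\left(H,u \right)} = - \frac{\left(u - 3\right)^{2}}{2} = - \frac{\left(-3 + u\right)^{2}}{2}$)
$Q{\left(J \right)} = -123$ ($Q{\left(J \right)} = 2 - 5 \left(- \frac{\left(-3 - 2\right)^{2}}{2}\right) \left(-2\right) = 2 - 5 \left(- \frac{\left(-5\right)^{2}}{2}\right) \left(-2\right) = 2 - 5 \left(\left(- \frac{1}{2}\right) 25\right) \left(-2\right) = 2 - 5 \left(- \frac{25}{2}\right) \left(-2\right) = 2 - \left(- \frac{125}{2}\right) \left(-2\right) = 2 - 125 = -123$)
$2460 + Q{\left(-66 \right)} = 2460 - 123 = 2337$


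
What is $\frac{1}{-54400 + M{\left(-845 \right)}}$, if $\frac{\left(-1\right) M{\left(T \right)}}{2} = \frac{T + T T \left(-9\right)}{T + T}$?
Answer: $- \frac{1}{62006} \approx -1.6127 \cdot 10^{-5}$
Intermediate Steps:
$M{\left(T \right)} = - \frac{T - 9 T^{2}}{T}$ ($M{\left(T \right)} = - 2 \frac{T + T T \left(-9\right)}{T + T} = - 2 \frac{T + T^{2} \left(-9\right)}{2 T} = - 2 \left(T - 9 T^{2}\right) \frac{1}{2 T} = - 2 \frac{T - 9 T^{2}}{2 T} = - \frac{T - 9 T^{2}}{T}$)
$\frac{1}{-54400 + M{\left(-845 \right)}} = \frac{1}{-54400 + \left(-1 + 9 \left(-845\right)\right)} = \frac{1}{-54400 - 7606} = \frac{1}{-62006} = - \frac{1}{62006}$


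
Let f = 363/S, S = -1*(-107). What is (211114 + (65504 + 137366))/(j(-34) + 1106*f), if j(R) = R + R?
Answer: 22148144/197101 ≈ 112.37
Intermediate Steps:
S = 107
j(R) = 2*R
f = 363/107 ≈ 3.3925
(211114 + (65504 + 137366))/(j(-34) + 1106*f) = (211114 + (65504 + 137366))/(2*(-34) + 1106*(363/107)) = (211114 + 202870)/(-68 + 401478/107) = 413984/(394202/107) = 413984*(107/394202) = 22148144/197101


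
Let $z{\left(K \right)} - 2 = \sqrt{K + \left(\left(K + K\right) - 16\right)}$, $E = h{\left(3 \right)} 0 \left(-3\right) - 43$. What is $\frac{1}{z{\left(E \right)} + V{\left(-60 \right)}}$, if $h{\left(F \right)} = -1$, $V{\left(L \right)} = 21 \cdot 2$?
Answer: $\frac{44}{2081} - \frac{i \sqrt{145}}{2081} \approx 0.021144 - 0.0057864 i$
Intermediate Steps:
$V{\left(L \right)} = 42$
$E = -43$ ($E = \left(-1\right) 0 \left(-3\right) - 43 = 0 \left(-3\right) - 43 = 0 - 43 = -43$)
$z{\left(K \right)} = 2 + \sqrt{-16 + 3 K}$ ($z{\left(K \right)} = 2 + \sqrt{K + \left(\left(K + K\right) - 16\right)} = 2 + \sqrt{K + \left(2 K - 16\right)} = 2 + \sqrt{K + \left(-16 + 2 K\right)} = 2 + \sqrt{-16 + 3 K}$)
$\frac{1}{z{\left(E \right)} + V{\left(-60 \right)}} = \frac{1}{\left(2 + \sqrt{-16 + 3 \left(-43\right)}\right) + 42} = \frac{1}{\left(2 + \sqrt{-16 - 129}\right) + 42} = \frac{1}{\left(2 + \sqrt{-145}\right) + 42} = \frac{1}{\left(2 + i \sqrt{145}\right) + 42} = \frac{1}{44 + i \sqrt{145}}$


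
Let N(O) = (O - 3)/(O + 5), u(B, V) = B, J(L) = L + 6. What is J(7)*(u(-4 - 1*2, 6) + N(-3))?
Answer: -117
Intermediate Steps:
J(L) = 6 + L
N(O) = (-3 + O)/(5 + O)
J(7)*(u(-4 - 1*2, 6) + N(-3)) = (6 + 7)*((-4 - 1*2) + (-3 - 3)/(5 - 3)) = 13*((-4 - 2) - 6/2) = 13*(-6 + (1/2)*(-6)) = 13*(-6 - 3) = 13*(-9) = -117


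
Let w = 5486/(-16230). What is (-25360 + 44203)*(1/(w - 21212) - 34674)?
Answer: -112468539801575331/172138123 ≈ -6.5336e+8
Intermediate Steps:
w = -2743/8115 (w = 5486*(-1/16230) = -2743/8115 ≈ -0.33802)
(-25360 + 44203)*(1/(w - 21212) - 34674) = (-25360 + 44203)*(1/(-2743/8115 - 21212) - 34674) = 18843*(1/(-172138123/8115) - 34674) = 18843*(-8115/172138123 - 34674) = 18843*(-5968717285017/172138123) = -112468539801575331/172138123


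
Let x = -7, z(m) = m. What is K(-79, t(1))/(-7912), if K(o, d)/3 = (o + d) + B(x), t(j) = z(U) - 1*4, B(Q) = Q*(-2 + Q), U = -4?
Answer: 9/989 ≈ 0.0091001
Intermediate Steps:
t(j) = -8 (t(j) = -4 - 1*4 = -4 - 4 = -8)
K(o, d) = 189 + 3*d + 3*o (K(o, d) = 3*((o + d) - 7*(-2 - 7)) = 3*((d + o) - 7*(-9)) = 3*((d + o) + 63) = 3*(63 + d + o) = 189 + 3*d + 3*o)
K(-79, t(1))/(-7912) = (189 + 3*(-8) + 3*(-79))/(-7912) = (189 - 24 - 237)*(-1/7912) = -72*(-1/7912) = 9/989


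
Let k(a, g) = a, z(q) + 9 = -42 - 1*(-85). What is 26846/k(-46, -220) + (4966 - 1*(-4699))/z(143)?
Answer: -234087/782 ≈ -299.34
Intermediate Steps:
z(q) = 34 (z(q) = -9 + (-42 - 1*(-85)) = -9 + (-42 + 85) = -9 + 43 = 34)
26846/k(-46, -220) + (4966 - 1*(-4699))/z(143) = 26846/(-46) + (4966 - 1*(-4699))/34 = 26846*(-1/46) + (4966 + 4699)*(1/34) = -13423/23 + 9665*(1/34) = -13423/23 + 9665/34 = -234087/782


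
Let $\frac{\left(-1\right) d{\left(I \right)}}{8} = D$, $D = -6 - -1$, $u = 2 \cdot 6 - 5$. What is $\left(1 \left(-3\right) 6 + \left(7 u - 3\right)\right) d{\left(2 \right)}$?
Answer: $1120$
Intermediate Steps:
$u = 7$ ($u = 12 - 5 = 7$)
$D = -5$ ($D = -6 + 1 = -5$)
$d{\left(I \right)} = 40$ ($d{\left(I \right)} = \left(-8\right) \left(-5\right) = 40$)
$\left(1 \left(-3\right) 6 + \left(7 u - 3\right)\right) d{\left(2 \right)} = \left(1 \left(-3\right) 6 + \left(7 \cdot 7 - 3\right)\right) 40 = \left(\left(-3\right) 6 + \left(49 - 3\right)\right) 40 = \left(-18 + 46\right) 40 = 28 \cdot 40 = 1120$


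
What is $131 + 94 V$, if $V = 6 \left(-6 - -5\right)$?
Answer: $-433$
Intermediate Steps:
$V = -6$ ($V = 6 \left(-6 + 5\right) = 6 \left(-1\right) = -6$)
$131 + 94 V = 131 + 94 \left(-6\right) = 131 - 564 = -433$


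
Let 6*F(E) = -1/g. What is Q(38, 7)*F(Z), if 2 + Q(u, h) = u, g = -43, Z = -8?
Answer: 6/43 ≈ 0.13953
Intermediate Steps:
Q(u, h) = -2 + u
F(E) = 1/258 (F(E) = (-1/(-43))/6 = (-1*(-1/43))/6 = (⅙)*(1/43) = 1/258)
Q(38, 7)*F(Z) = (-2 + 38)*(1/258) = 36*(1/258) = 6/43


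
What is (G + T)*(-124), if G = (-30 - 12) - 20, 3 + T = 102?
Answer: -4588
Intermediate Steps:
T = 99 (T = -3 + 102 = 99)
G = -62 (G = -42 - 20 = -62)
(G + T)*(-124) = (-62 + 99)*(-124) = 37*(-124) = -4588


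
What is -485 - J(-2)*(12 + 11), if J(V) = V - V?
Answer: -485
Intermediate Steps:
J(V) = 0
-485 - J(-2)*(12 + 11) = -485 - 0*(12 + 11) = -485 - 0*23 = -485 - 1*0 = -485 + 0 = -485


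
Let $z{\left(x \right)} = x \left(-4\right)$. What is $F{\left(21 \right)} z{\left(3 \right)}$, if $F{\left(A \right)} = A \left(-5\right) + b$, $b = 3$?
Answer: $1224$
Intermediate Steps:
$z{\left(x \right)} = - 4 x$
$F{\left(A \right)} = 3 - 5 A$ ($F{\left(A \right)} = A \left(-5\right) + 3 = - 5 A + 3 = 3 - 5 A$)
$F{\left(21 \right)} z{\left(3 \right)} = \left(3 - 105\right) \left(\left(-4\right) 3\right) = \left(3 - 105\right) \left(-12\right) = \left(-102\right) \left(-12\right) = 1224$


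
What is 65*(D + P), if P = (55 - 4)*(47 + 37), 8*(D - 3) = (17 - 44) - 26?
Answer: 2225795/8 ≈ 2.7822e+5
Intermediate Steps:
D = -29/8 (D = 3 + ((17 - 44) - 26)/8 = 3 + (-27 - 26)/8 = 3 + (⅛)*(-53) = 3 - 53/8 = -29/8 ≈ -3.6250)
P = 4284 (P = 51*84 = 4284)
65*(D + P) = 65*(-29/8 + 4284) = 65*(34243/8) = 2225795/8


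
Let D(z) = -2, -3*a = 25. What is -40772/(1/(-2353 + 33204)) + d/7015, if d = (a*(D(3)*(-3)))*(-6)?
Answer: -1764773331656/1403 ≈ -1.2579e+9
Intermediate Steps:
a = -25/3 (a = -⅓*25 = -25/3 ≈ -8.3333)
d = 300 (d = -(-50)*(-3)/3*(-6) = -25/3*6*(-6) = -50*(-6) = 300)
-40772/(1/(-2353 + 33204)) + d/7015 = -40772/(1/(-2353 + 33204)) + 300/7015 = -40772/(1/30851) + 300*(1/7015) = -40772/1/30851 + 60/1403 = -40772*30851 + 60/1403 = -1257856972 + 60/1403 = -1764773331656/1403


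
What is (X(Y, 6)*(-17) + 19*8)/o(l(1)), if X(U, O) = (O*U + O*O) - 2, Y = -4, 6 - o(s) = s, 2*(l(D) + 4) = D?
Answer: -36/19 ≈ -1.8947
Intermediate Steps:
l(D) = -4 + D/2
o(s) = 6 - s
X(U, O) = -2 + O² + O*U (X(U, O) = (O*U + O²) - 2 = (O² + O*U) - 2 = -2 + O² + O*U)
(X(Y, 6)*(-17) + 19*8)/o(l(1)) = ((-2 + 6² + 6*(-4))*(-17) + 19*8)/(6 - (-4 + (½)*1)) = ((-2 + 36 - 24)*(-17) + 152)/(6 - (-4 + ½)) = (10*(-17) + 152)/(6 - 1*(-7/2)) = (-170 + 152)/(6 + 7/2) = -18/19/2 = -18*2/19 = -36/19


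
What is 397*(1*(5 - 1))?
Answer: 1588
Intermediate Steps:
397*(1*(5 - 1)) = 397*(1*4) = 397*4 = 1588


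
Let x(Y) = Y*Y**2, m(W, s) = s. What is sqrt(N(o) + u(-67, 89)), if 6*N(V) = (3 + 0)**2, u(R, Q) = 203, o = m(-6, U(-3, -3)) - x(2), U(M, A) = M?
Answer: sqrt(818)/2 ≈ 14.300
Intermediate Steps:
x(Y) = Y**3
o = -11 (o = -3 - 1*2**3 = -3 - 1*8 = -3 - 8 = -11)
N(V) = 3/2 (N(V) = (3 + 0)**2/6 = (1/6)*3**2 = (1/6)*9 = 3/2)
sqrt(N(o) + u(-67, 89)) = sqrt(3/2 + 203) = sqrt(409/2) = sqrt(818)/2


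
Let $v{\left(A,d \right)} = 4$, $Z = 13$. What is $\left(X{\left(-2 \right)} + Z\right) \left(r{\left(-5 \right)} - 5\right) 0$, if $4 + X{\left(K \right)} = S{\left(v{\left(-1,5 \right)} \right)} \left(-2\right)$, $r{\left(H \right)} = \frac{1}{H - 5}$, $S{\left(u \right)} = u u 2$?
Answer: $0$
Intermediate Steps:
$S{\left(u \right)} = 2 u^{2}$ ($S{\left(u \right)} = u^{2} \cdot 2 = 2 u^{2}$)
$r{\left(H \right)} = \frac{1}{-5 + H}$
$X{\left(K \right)} = -68$ ($X{\left(K \right)} = -4 + 2 \cdot 4^{2} \left(-2\right) = -4 + 2 \cdot 16 \left(-2\right) = -4 + 32 \left(-2\right) = -4 - 64 = -68$)
$\left(X{\left(-2 \right)} + Z\right) \left(r{\left(-5 \right)} - 5\right) 0 = \left(-68 + 13\right) \left(\frac{1}{-5 - 5} - 5\right) 0 = - 55 \left(\frac{1}{-10} - 5\right) 0 = - 55 \left(- \frac{1}{10} - 5\right) 0 = - 55 \left(\left(- \frac{51}{10}\right) 0\right) = \left(-55\right) 0 = 0$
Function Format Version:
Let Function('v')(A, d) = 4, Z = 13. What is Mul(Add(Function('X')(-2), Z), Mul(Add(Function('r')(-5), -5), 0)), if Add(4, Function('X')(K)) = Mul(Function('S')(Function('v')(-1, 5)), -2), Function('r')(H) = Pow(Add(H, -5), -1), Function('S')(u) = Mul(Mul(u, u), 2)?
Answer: 0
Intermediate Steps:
Function('S')(u) = Mul(2, Pow(u, 2)) (Function('S')(u) = Mul(Pow(u, 2), 2) = Mul(2, Pow(u, 2)))
Function('r')(H) = Pow(Add(-5, H), -1)
Function('X')(K) = -68 (Function('X')(K) = Add(-4, Mul(Mul(2, Pow(4, 2)), -2)) = Add(-4, Mul(Mul(2, 16), -2)) = Add(-4, Mul(32, -2)) = Add(-4, -64) = -68)
Mul(Add(Function('X')(-2), Z), Mul(Add(Function('r')(-5), -5), 0)) = Mul(Add(-68, 13), Mul(Add(Pow(Add(-5, -5), -1), -5), 0)) = Mul(-55, Mul(Add(Pow(-10, -1), -5), 0)) = Mul(-55, Mul(Add(Rational(-1, 10), -5), 0)) = Mul(-55, Mul(Rational(-51, 10), 0)) = Mul(-55, 0) = 0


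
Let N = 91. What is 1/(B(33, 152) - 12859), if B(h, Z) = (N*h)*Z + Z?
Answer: 1/443749 ≈ 2.2535e-6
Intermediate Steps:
B(h, Z) = Z + 91*Z*h (B(h, Z) = (91*h)*Z + Z = 91*Z*h + Z = Z + 91*Z*h)
1/(B(33, 152) - 12859) = 1/(152*(1 + 91*33) - 12859) = 1/(152*(1 + 3003) - 12859) = 1/(152*3004 - 12859) = 1/(456608 - 12859) = 1/443749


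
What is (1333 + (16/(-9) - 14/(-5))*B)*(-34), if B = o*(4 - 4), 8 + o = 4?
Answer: -45322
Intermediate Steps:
o = -4 (o = -8 + 4 = -4)
B = 0 (B = -4*(4 - 4) = -4*0 = 0)
(1333 + (16/(-9) - 14/(-5))*B)*(-34) = (1333 + (16/(-9) - 14/(-5))*0)*(-34) = (1333 + (16*(-1/9) - 14*(-1/5))*0)*(-34) = (1333 + (-16/9 + 14/5)*0)*(-34) = (1333 + (46/45)*0)*(-34) = (1333 + 0)*(-34) = 1333*(-34) = -45322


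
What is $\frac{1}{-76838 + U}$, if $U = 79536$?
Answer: $\frac{1}{2698} \approx 0.00037064$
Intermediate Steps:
$\frac{1}{-76838 + U} = \frac{1}{-76838 + 79536} = \frac{1}{2698}$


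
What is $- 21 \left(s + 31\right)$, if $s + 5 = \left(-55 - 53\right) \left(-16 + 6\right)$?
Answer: $-23226$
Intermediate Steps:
$s = 1075$ ($s = -5 + \left(-55 - 53\right) \left(-16 + 6\right) = -5 + \left(-55 - 53\right) \left(-10\right) = -5 - -1080 = -5 + 1080 = 1075$)
$- 21 \left(s + 31\right) = - 21 \left(1075 + 31\right) = \left(-21\right) 1106 = -23226$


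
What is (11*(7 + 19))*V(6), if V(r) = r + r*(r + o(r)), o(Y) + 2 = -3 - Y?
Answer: -6864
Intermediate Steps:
o(Y) = -5 - Y (o(Y) = -2 + (-3 - Y) = -5 - Y)
V(r) = -4*r (V(r) = r + r*(r + (-5 - r)) = r + r*(-5) = r - 5*r = -4*r)
(11*(7 + 19))*V(6) = (11*(7 + 19))*(-4*6) = (11*26)*(-24) = 286*(-24) = -6864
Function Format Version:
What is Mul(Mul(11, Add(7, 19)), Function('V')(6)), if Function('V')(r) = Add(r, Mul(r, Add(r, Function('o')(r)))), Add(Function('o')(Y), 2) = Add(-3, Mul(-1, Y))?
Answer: -6864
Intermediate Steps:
Function('o')(Y) = Add(-5, Mul(-1, Y)) (Function('o')(Y) = Add(-2, Add(-3, Mul(-1, Y))) = Add(-5, Mul(-1, Y)))
Function('V')(r) = Mul(-4, r) (Function('V')(r) = Add(r, Mul(r, Add(r, Add(-5, Mul(-1, r))))) = Add(r, Mul(r, -5)) = Add(r, Mul(-5, r)) = Mul(-4, r))
Mul(Mul(11, Add(7, 19)), Function('V')(6)) = Mul(Mul(11, Add(7, 19)), Mul(-4, 6)) = Mul(Mul(11, 26), -24) = Mul(286, -24) = -6864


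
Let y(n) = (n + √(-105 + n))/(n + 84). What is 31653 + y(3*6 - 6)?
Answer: 253225/8 + I*√93/96 ≈ 31653.0 + 0.10045*I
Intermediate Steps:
y(n) = (n + √(-105 + n))/(84 + n)
31653 + y(3*6 - 6) = 31653 + ((3*6 - 6) + √(-105 + (3*6 - 6)))/(84 + (3*6 - 6)) = 31653 + ((18 - 6) + √(-105 + (18 - 6)))/(84 + (18 - 6)) = 31653 + (12 + √(-105 + 12))/(84 + 12) = 31653 + (12 + √(-93))/96 = 31653 + (12 + I*√93)/96 = 31653 + (⅛ + I*√93/96) = 253225/8 + I*√93/96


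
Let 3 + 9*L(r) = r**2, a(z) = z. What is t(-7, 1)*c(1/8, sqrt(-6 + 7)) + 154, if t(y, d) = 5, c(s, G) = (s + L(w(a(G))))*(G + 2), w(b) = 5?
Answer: 4621/24 ≈ 192.54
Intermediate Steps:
L(r) = -1/3 + r**2/9
c(s, G) = (2 + G)*(22/9 + s) (c(s, G) = (s + (-1/3 + (1/9)*5**2))*(G + 2) = (s + (-1/3 + (1/9)*25))*(2 + G) = (s + (-1/3 + 25/9))*(2 + G) = (s + 22/9)*(2 + G) = (22/9 + s)*(2 + G) = (2 + G)*(22/9 + s))
t(-7, 1)*c(1/8, sqrt(-6 + 7)) + 154 = 5*(44/9 + 2/8 + 22*sqrt(-6 + 7)/9 + sqrt(-6 + 7)/8) + 154 = 5*(44/9 + 2*(1/8) + 22*sqrt(1)/9 + sqrt(1)*(1/8)) + 154 = 5*(44/9 + 1/4 + (22/9)*1 + 1*(1/8)) + 154 = 5*(44/9 + 1/4 + 22/9 + 1/8) + 154 = 5*(185/24) + 154 = 925/24 + 154 = 4621/24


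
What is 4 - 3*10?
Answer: -26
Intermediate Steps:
4 - 3*10 = 4 - 30 = -26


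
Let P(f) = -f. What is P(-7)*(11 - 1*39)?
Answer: -196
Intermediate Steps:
P(-7)*(11 - 1*39) = (-1*(-7))*(11 - 1*39) = 7*(11 - 39) = 7*(-28) = -196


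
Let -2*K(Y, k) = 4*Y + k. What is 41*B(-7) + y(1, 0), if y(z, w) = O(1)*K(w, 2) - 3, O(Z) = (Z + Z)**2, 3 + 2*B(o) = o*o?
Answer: 936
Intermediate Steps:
K(Y, k) = -2*Y - k/2 (K(Y, k) = -(4*Y + k)/2 = -(k + 4*Y)/2 = -2*Y - k/2)
B(o) = -3/2 + o**2/2 (B(o) = -3/2 + (o*o)/2 = -3/2 + o**2/2)
O(Z) = 4*Z**2 (O(Z) = (2*Z)**2 = 4*Z**2)
y(z, w) = -7 - 8*w (y(z, w) = (4*1**2)*(-2*w - 1/2*2) - 3 = (4*1)*(-2*w - 1) - 3 = 4*(-1 - 2*w) - 3 = (-4 - 8*w) - 3 = -7 - 8*w)
41*B(-7) + y(1, 0) = 41*(-3/2 + (1/2)*(-7)**2) + (-7 - 8*0) = 41*(-3/2 + (1/2)*49) + (-7 + 0) = 41*(-3/2 + 49/2) - 7 = 41*23 - 7 = 943 - 7 = 936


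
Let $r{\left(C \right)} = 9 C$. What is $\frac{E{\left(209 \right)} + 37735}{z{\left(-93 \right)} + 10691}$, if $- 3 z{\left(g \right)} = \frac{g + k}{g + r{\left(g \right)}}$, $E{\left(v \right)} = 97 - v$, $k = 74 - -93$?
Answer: $\frac{52484085}{14913982} \approx 3.5191$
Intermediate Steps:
$k = 167$ ($k = 74 + 93 = 167$)
$z{\left(g \right)} = - \frac{167 + g}{30 g}$ ($z{\left(g \right)} = - \frac{\left(g + 167\right) \frac{1}{g + 9 g}}{3} = - \frac{\left(167 + g\right) \frac{1}{10 g}}{3} = - \frac{\frac{1}{10} \frac{1}{g} \left(167 + g\right)}{3} = - \frac{167 + g}{30 g}$)
$\frac{E{\left(209 \right)} + 37735}{z{\left(-93 \right)} + 10691} = \frac{\left(97 - 209\right) + 37735}{\frac{-167 - -93}{30 \left(-93\right)} + 10691} = \frac{\left(97 - 209\right) + 37735}{\frac{1}{30} \left(- \frac{1}{93}\right) \left(-167 + 93\right) + 10691} = \frac{-112 + 37735}{\frac{1}{30} \left(- \frac{1}{93}\right) \left(-74\right) + 10691} = \frac{37623}{\frac{37}{1395} + 10691} = \frac{37623}{\frac{14913982}{1395}} = 37623 \cdot \frac{1395}{14913982} = \frac{52484085}{14913982}$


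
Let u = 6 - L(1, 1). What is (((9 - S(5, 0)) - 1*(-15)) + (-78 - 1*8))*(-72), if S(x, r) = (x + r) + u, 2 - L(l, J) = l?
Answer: 5184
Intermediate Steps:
L(l, J) = 2 - l
u = 5 (u = 6 - (2 - 1*1) = 6 - (2 - 1) = 6 - 1*1 = 6 - 1 = 5)
S(x, r) = 5 + r + x (S(x, r) = (x + r) + 5 = (r + x) + 5 = 5 + r + x)
(((9 - S(5, 0)) - 1*(-15)) + (-78 - 1*8))*(-72) = (((9 - (5 + 0 + 5)) - 1*(-15)) + (-78 - 1*8))*(-72) = (((9 - 1*10) + 15) + (-78 - 8))*(-72) = (((9 - 10) + 15) - 86)*(-72) = ((-1 + 15) - 86)*(-72) = (14 - 86)*(-72) = -72*(-72) = 5184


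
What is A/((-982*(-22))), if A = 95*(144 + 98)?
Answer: 1045/982 ≈ 1.0642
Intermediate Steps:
A = 22990 (A = 95*242 = 22990)
A/((-982*(-22))) = 22990/((-982*(-22))) = 22990/21604 = 22990*(1/21604) = 1045/982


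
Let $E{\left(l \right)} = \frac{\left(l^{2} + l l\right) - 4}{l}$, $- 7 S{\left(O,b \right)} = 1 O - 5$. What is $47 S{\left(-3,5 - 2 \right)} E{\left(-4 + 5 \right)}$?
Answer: $- \frac{752}{7} \approx -107.43$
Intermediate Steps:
$S{\left(O,b \right)} = \frac{5}{7} - \frac{O}{7}$ ($S{\left(O,b \right)} = - \frac{1 O - 5}{7} = - \frac{O - 5}{7} = - \frac{-5 + O}{7} = \frac{5}{7} - \frac{O}{7}$)
$E{\left(l \right)} = \frac{-4 + 2 l^{2}}{l}$ ($E{\left(l \right)} = \frac{\left(l^{2} + l^{2}\right) - 4}{l} = \frac{2 l^{2} - 4}{l} = \frac{-4 + 2 l^{2}}{l}$)
$47 S{\left(-3,5 - 2 \right)} E{\left(-4 + 5 \right)} = 47 \left(\frac{5}{7} - - \frac{3}{7}\right) \left(- \frac{4}{-4 + 5} + 2 \left(-4 + 5\right)\right) = 47 \left(\frac{5}{7} + \frac{3}{7}\right) \left(- \frac{4}{1} + 2 \cdot 1\right) = 47 \cdot \frac{8}{7} \left(\left(-4\right) 1 + 2\right) = \frac{376 \left(-4 + 2\right)}{7} = \frac{376}{7} \left(-2\right) = - \frac{752}{7}$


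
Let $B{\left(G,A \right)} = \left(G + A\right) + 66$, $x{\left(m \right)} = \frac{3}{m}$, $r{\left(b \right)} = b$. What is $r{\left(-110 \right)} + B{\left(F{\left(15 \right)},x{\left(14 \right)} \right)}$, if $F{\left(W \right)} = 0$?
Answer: $- \frac{613}{14} \approx -43.786$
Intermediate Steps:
$B{\left(G,A \right)} = 66 + A + G$ ($B{\left(G,A \right)} = \left(A + G\right) + 66 = 66 + A + G$)
$r{\left(-110 \right)} + B{\left(F{\left(15 \right)},x{\left(14 \right)} \right)} = -110 + \left(66 + \frac{3}{14} + 0\right) = -110 + \frac{927}{14} = - \frac{613}{14}$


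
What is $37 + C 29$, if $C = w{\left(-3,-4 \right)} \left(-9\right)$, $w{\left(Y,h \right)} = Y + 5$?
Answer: $-485$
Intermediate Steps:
$w{\left(Y,h \right)} = 5 + Y$
$C = -18$ ($C = \left(5 - 3\right) \left(-9\right) = 2 \left(-9\right) = -18$)
$37 + C 29 = 37 - 522 = -485$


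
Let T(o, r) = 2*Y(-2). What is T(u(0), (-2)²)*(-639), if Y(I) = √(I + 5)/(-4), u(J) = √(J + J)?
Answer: 639*√3/2 ≈ 553.39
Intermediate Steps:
u(J) = √2*√J (u(J) = √(2*J) = √2*√J)
Y(I) = -√(5 + I)/4 (Y(I) = √(5 + I)*(-¼) = -√(5 + I)/4)
T(o, r) = -√3/2 (T(o, r) = 2*(-√(5 - 2)/4) = 2*(-√3/4) = -√3/2)
T(u(0), (-2)²)*(-639) = -√3/2*(-639) = 639*√3/2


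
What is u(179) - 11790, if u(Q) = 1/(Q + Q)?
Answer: -4220819/358 ≈ -11790.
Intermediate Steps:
u(Q) = 1/(2*Q)
u(179) - 11790 = (½)/179 - 11790 = (½)*(1/179) - 11790 = 1/358 - 11790 = -4220819/358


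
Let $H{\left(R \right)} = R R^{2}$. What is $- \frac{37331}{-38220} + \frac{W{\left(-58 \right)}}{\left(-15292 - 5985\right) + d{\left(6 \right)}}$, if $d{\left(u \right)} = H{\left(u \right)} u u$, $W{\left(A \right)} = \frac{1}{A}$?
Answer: $\frac{2088026887}{2137748340} \approx 0.97674$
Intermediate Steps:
$H{\left(R \right)} = R^{3}$
$d{\left(u \right)} = u^{5}$ ($d{\left(u \right)} = u^{3} u u = u^{4} u = u^{5}$)
$- \frac{37331}{-38220} + \frac{W{\left(-58 \right)}}{\left(-15292 - 5985\right) + d{\left(6 \right)}} = - \frac{37331}{-38220} + \frac{1}{\left(-58\right) \left(\left(-15292 - 5985\right) + 6^{5}\right)} = \left(-37331\right) \left(- \frac{1}{38220}\right) - \frac{1}{58 \left(-21277 + 7776\right)} = \frac{5333}{5460} - \frac{1}{58 \left(-13501\right)} = \frac{5333}{5460} - - \frac{1}{783058} = \frac{5333}{5460} + \frac{1}{783058} = \frac{2088026887}{2137748340}$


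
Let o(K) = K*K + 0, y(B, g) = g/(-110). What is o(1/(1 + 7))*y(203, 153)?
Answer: -153/7040 ≈ -0.021733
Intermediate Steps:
y(B, g) = -g/110 (y(B, g) = g*(-1/110) = -g/110)
o(K) = K² (o(K) = K² + 0 = K²)
o(1/(1 + 7))*y(203, 153) = (1/(1 + 7))²*(-1/110*153) = (1/8)²*(-153/110) = (⅛)²*(-153/110) = (1/64)*(-153/110) = -153/7040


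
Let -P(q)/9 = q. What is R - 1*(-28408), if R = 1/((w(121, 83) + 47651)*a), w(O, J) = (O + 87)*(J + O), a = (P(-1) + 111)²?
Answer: 36850721241601/1297195200 ≈ 28408.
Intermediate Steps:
P(q) = -9*q
a = 14400 (a = (-9*(-1) + 111)² = (9 + 111)² = 120² = 14400)
w(O, J) = (87 + O)*(J + O)
R = 1/1297195200 (R = 1/(((121² + 87*83 + 87*121 + 83*121) + 47651)*14400) = (1/14400)/((14641 + 7221 + 10527 + 10043) + 47651) = (1/14400)/(42432 + 47651) = (1/14400)/90083 = (1/90083)*(1/14400) = 1/1297195200 ≈ 7.7089e-10)
R - 1*(-28408) = 1/1297195200 - 1*(-28408) = 1/1297195200 + 28408 = 36850721241601/1297195200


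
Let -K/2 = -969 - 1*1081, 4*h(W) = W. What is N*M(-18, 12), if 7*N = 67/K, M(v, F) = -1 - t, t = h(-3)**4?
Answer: -22579/7347200 ≈ -0.0030731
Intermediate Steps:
h(W) = W/4
t = 81/256 (t = ((1/4)*(-3))**4 = (-3/4)**4 = 81/256 ≈ 0.31641)
M(v, F) = -337/256 (M(v, F) = -1 - 1*81/256 = -1 - 81/256 = -337/256)
K = 4100 (K = -2*(-969 - 1*1081) = -2*(-969 - 1081) = -2*(-2050) = 4100)
N = 67/28700 (N = (67/4100)/7 = (67*(1/4100))/7 = (1/7)*(67/4100) = 67/28700 ≈ 0.0023345)
N*M(-18, 12) = (67/28700)*(-337/256) = -22579/7347200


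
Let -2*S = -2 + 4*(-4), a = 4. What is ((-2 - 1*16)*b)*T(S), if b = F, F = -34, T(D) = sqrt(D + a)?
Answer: 612*sqrt(13) ≈ 2206.6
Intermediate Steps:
S = 9 (S = -(-2 + 4*(-4))/2 = -(-2 - 16)/2 = -1/2*(-18) = 9)
T(D) = sqrt(4 + D) (T(D) = sqrt(D + 4) = sqrt(4 + D))
b = -34
((-2 - 1*16)*b)*T(S) = ((-2 - 1*16)*(-34))*sqrt(4 + 9) = ((-2 - 16)*(-34))*sqrt(13) = (-18*(-34))*sqrt(13) = 612*sqrt(13)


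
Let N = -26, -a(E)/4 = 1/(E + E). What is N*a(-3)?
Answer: -52/3 ≈ -17.333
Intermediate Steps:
a(E) = -2/E (a(E) = -4/(E + E) = -4*1/(2*E) = -2/E)
N*a(-3) = -(-52)/(-3) = -(-52)*(-1)/3 = -26*⅔ = -52/3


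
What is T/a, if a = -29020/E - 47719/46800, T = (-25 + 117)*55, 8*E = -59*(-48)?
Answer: -13971672000/229171421 ≈ -60.966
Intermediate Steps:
E = 354 (E = (-59*(-48))/8 = (1/8)*2832 = 354)
T = 5060 (T = 92*55 = 5060)
a = -229171421/2761200 (a = -29020/354 - 47719/46800 = -29020*1/354 - 47719*1/46800 = -14510/177 - 47719/46800 = -229171421/2761200 ≈ -82.997)
T/a = 5060/(-229171421/2761200) = 5060*(-2761200/229171421) = -13971672000/229171421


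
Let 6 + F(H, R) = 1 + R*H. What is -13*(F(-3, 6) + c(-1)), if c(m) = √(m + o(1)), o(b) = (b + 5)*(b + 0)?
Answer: 299 - 13*√5 ≈ 269.93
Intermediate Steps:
o(b) = b*(5 + b) (o(b) = (5 + b)*b = b*(5 + b))
F(H, R) = -5 + H*R (F(H, R) = -6 + (1 + R*H) = -6 + (1 + H*R) = -5 + H*R)
c(m) = √(6 + m) (c(m) = √(m + 1*(5 + 1)) = √(m + 1*6) = √(m + 6) = √(6 + m))
-13*(F(-3, 6) + c(-1)) = -13*((-5 - 3*6) + √(6 - 1)) = -13*((-5 - 18) + √5) = -13*(-23 + √5) = 299 - 13*√5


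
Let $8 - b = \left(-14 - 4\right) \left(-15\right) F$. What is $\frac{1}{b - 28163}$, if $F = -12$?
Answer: $- \frac{1}{24915} \approx -4.0136 \cdot 10^{-5}$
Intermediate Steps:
$b = 3248$ ($b = 8 - \left(-14 - 4\right) \left(-15\right) \left(-12\right) = 8 - \left(-18\right) \left(-15\right) \left(-12\right) = 8 - 270 \left(-12\right) = 8 - -3240 = 8 + 3240 = 3248$)
$\frac{1}{b - 28163} = \frac{1}{3248 - 28163} = \frac{1}{-24915} = - \frac{1}{24915}$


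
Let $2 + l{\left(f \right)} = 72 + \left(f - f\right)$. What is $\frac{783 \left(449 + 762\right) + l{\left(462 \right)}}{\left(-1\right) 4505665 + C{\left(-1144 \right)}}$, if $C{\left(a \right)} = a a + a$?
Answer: $- \frac{948283}{3198073} \approx -0.29652$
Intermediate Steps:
$l{\left(f \right)} = 70$ ($l{\left(f \right)} = -2 + \left(72 + \left(f - f\right)\right) = -2 + \left(72 + 0\right) = -2 + 72 = 70$)
$C{\left(a \right)} = a + a^{2}$ ($C{\left(a \right)} = a^{2} + a = a + a^{2}$)
$\frac{783 \left(449 + 762\right) + l{\left(462 \right)}}{\left(-1\right) 4505665 + C{\left(-1144 \right)}} = \frac{783 \left(449 + 762\right) + 70}{\left(-1\right) 4505665 - 1144 \left(1 - 1144\right)} = \frac{783 \cdot 1211 + 70}{-4505665 - -1307592} = \frac{948213 + 70}{-4505665 + 1307592} = \frac{948283}{-3198073} = 948283 \left(- \frac{1}{3198073}\right) = - \frac{948283}{3198073}$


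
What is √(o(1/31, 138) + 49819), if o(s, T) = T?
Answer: √49957 ≈ 223.51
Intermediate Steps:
√(o(1/31, 138) + 49819) = √(138 + 49819) = √49957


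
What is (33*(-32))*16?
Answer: -16896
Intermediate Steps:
(33*(-32))*16 = -1056*16 = -16896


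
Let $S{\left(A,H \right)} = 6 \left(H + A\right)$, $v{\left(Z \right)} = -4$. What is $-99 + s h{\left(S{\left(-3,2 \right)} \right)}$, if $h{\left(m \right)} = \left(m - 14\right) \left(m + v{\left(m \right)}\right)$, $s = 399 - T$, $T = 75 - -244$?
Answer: $15901$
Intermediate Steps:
$T = 319$ ($T = 75 + 244 = 319$)
$S{\left(A,H \right)} = 6 A + 6 H$ ($S{\left(A,H \right)} = 6 \left(A + H\right) = 6 A + 6 H$)
$s = 80$ ($s = 399 - 319 = 80$)
$h{\left(m \right)} = \left(-14 + m\right) \left(-4 + m\right)$ ($h{\left(m \right)} = \left(m - 14\right) \left(m - 4\right) = \left(-14 + m\right) \left(-4 + m\right)$)
$-99 + s h{\left(S{\left(-3,2 \right)} \right)} = -99 + 80 \left(56 + \left(6 \left(-3\right) + 6 \cdot 2\right)^{2} - 18 \left(6 \left(-3\right) + 6 \cdot 2\right)\right) = -99 + 80 \left(56 + \left(-18 + 12\right)^{2} - 18 \left(-18 + 12\right)\right) = -99 + 80 \left(56 + \left(-6\right)^{2} - -108\right) = -99 + 80 \left(56 + 36 + 108\right) = -99 + 80 \cdot 200 = -99 + 16000 = 15901$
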